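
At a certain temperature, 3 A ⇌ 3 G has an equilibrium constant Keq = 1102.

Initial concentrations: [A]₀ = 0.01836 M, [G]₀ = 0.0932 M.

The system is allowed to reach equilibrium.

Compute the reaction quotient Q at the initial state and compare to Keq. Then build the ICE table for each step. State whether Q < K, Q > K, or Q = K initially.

Q₀ = 130.8; Q < K (proceeds forward)

Q₀ = 130.8 vs Keq = 1102 ⇒ Q<K, forward
Step 1:
                  A         G
  Initial   0.01836    0.0932
  Change  -0.008513  0.008513
  Equil    0.009847    0.1017
  solve Keq expr → x = 0.002838; check Q = 1102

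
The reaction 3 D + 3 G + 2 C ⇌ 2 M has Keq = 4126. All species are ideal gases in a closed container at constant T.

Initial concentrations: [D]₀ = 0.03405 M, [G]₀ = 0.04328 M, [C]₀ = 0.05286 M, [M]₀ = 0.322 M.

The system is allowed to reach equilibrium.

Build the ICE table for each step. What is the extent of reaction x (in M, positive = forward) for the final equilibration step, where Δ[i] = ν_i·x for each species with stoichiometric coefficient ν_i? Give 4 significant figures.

Q₀ = 1.1594e+10 vs Keq = 4126 ⇒ Q>K, reverse
Step 1:
                  D         G         C         M
  init      0.03405   0.04328   0.05286     0.322
  Δ          0.2077    0.2077    0.1384   -0.1384
  eq         0.2417    0.2509    0.1913    0.1836
  solve Keq expr → x = -0.06922; check Q = 4126

x = -0.06922 M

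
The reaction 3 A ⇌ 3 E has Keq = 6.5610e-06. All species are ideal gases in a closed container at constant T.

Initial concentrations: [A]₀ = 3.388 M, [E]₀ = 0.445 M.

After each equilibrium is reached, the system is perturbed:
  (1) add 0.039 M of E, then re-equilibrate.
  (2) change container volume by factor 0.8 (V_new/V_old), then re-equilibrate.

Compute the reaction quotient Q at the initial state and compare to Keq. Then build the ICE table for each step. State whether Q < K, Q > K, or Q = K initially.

Q₀ = 0.002266; Q > K (proceeds reverse)

Q₀ = 0.002266 vs Keq = 6.5610e-06 ⇒ Q>K, reverse
Step 1:
                  A         E
  init        3.388     0.445
  Δ          0.3746   -0.3746
  eq          3.763   0.07044
  solve Keq expr → x = -0.1249; check Q = 6.5610e-06
Then add 0.039 M of E.
Step 2:
                  A         E
  init        3.763    0.1094
  Δ         0.03828  -0.03828
  eq          3.801   0.07115
  solve Keq expr → x = -0.01276; check Q = 6.5610e-06
Then change container volume by factor 0.8 (V_new/V_old).
Step 3:
                  A         E
  init        4.751   0.08894
  Δ               0         0
  eq          4.751   0.08894
  solve Keq expr → x = 0; check Q = 6.5610e-06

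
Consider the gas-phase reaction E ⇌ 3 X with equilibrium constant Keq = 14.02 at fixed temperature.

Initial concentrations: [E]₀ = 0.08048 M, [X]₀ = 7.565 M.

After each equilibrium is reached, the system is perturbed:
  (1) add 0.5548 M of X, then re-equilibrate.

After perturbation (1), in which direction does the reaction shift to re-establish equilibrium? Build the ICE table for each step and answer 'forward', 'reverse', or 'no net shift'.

Q₀ = 5379 vs Keq = 14.02 ⇒ Q>K, reverse
Step 1:
                   E          X
  init       0.08048      7.565
  Δ            1.572     -4.715
  eq           1.652       2.85
  solve Keq expr → x = -1.572; check Q = 14.02
Then add 0.5548 M of X.
Step 2:
                   E          X
  init         1.652      3.405
  Δ           0.1559    -0.4678
  eq           1.808      2.937
  solve Keq expr → x = -0.1559; check Q = 14.02

Direction: reverse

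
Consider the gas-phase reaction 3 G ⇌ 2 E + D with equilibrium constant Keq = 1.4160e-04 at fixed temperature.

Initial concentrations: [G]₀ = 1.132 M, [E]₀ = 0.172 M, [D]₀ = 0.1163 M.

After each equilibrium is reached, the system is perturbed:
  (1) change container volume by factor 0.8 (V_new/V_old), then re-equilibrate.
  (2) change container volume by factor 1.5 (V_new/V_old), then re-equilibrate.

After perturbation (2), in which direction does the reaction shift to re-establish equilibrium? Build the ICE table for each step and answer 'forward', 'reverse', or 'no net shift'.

Q₀ = 0.002372 vs Keq = 1.4160e-04 ⇒ Q>K, reverse
Step 1:
                    G           E           D
  I             1.132       0.172      0.1163
  C            0.1554     -0.1036    -0.05178
  E             1.287     0.06843     0.06452
  solve Keq expr → x = -0.05178; check Q = 1.4160e-04
Then change container volume by factor 0.8 (V_new/V_old).
Step 2:
                    G           E           D
  I             1.609     0.08554     0.08064
  C                 0           0           0
  E             1.609     0.08554     0.08064
  solve Keq expr → x = 0; check Q = 1.4160e-04
Then change container volume by factor 1.5 (V_new/V_old).
Step 3:
                    G           E           D
  I             1.073     0.05703     0.05376
  C                 0           0           0
  E             1.073     0.05703     0.05376
  solve Keq expr → x = 0; check Q = 1.4160e-04

Direction: no net shift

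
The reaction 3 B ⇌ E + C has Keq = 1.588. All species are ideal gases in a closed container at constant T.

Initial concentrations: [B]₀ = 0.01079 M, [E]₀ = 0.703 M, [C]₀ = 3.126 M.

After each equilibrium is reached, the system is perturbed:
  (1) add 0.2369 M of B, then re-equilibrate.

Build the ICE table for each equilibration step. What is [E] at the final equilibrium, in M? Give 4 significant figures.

[E]_eq = 0.4692 M

Q₀ = 1.7494e+06 vs Keq = 1.588 ⇒ Q>K, reverse
Step 1:
                   B          E          C
  init       0.01079      0.703      3.126
  Δ           0.8878    -0.2959    -0.2959
  eq          0.8986     0.4071       2.83
  solve Keq expr → x = -0.2959; check Q = 1.588
Then add 0.2369 M of B.
Step 2:
                   B          E          C
  init         1.135     0.4071       2.83
  Δ          -0.1865    0.06216    0.06216
  eq           0.949     0.4692      2.892
  solve Keq expr → x = 0.06216; check Q = 1.588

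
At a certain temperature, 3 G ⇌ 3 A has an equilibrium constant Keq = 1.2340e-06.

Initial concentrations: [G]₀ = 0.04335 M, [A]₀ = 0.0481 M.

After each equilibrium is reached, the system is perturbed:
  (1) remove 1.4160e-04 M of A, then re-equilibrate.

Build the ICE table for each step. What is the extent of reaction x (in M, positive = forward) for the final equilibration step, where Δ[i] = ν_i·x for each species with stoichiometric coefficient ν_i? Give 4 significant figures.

Q₀ = 1.366 vs Keq = 1.2340e-06 ⇒ Q>K, reverse
Step 1:
                  G         A
  Initial   0.04335    0.0481
  Change    0.04713  -0.04713
  Equil     0.09048 9.7048e-04
  solve Keq expr → x = -0.01571; check Q = 1.2340e-06
Then remove 1.4160e-04 M of A.
Step 2:
                  G         A
  Initial   0.09048 8.2888e-04
  Change  -1.4010e-04 1.4010e-04
  Equil     0.09034 9.6898e-04
  solve Keq expr → x = 4.6699e-05; check Q = 1.2340e-06

x = 4.6699e-05 M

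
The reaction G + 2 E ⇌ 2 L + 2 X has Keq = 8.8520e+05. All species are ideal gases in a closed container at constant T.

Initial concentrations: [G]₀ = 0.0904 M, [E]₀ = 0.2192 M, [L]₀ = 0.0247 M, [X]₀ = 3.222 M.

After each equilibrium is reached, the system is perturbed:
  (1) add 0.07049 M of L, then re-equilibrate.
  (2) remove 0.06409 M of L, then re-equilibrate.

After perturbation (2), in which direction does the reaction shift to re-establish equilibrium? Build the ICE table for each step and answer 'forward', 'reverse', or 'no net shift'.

Direction: forward

Q₀ = 1.458 vs Keq = 8.8520e+05 ⇒ Q<K, forward
Step 1:
                   G          E          L          X
  Initial     0.0904     0.2192     0.0247      3.222
  Change    -0.09004    -0.1801     0.1801     0.1801
  Equil   3.5835e-04    0.03912     0.2048      3.402
  solve Keq expr → x = 0.09004; check Q = 8.8520e+05
Then add 0.07049 M of L.
Step 2:
                   G          E          L          X
  Initial 3.5835e-04    0.03912     0.2753      3.402
  Change  2.6905e-04 5.3810e-04 -5.3810e-04 -5.3810e-04
  Equil   6.2740e-04    0.03965     0.2747      3.402
  solve Keq expr → x = -2.6905e-04; check Q = 8.8520e+05
Then remove 0.06409 M of L.
Step 3:
                   G          E          L          X
  Initial 6.2740e-04    0.03965     0.2106      3.402
  Change  -2.4731e-04 -4.9463e-04 4.9463e-04 4.9463e-04
  Equil   3.8009e-04    0.03916     0.2111      3.402
  solve Keq expr → x = 2.4731e-04; check Q = 8.8520e+05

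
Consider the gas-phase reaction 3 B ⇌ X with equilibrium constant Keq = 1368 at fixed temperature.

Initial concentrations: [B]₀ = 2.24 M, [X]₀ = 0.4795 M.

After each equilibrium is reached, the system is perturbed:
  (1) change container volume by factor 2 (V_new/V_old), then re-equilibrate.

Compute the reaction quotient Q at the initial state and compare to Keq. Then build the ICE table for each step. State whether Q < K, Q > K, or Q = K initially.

Q₀ = 0.04266; Q < K (proceeds forward)

Q₀ = 0.04266 vs Keq = 1368 ⇒ Q<K, forward
Step 1:
                  B         X
  I            2.24    0.4795
  C          -2.144    0.7148
  E         0.09557     1.194
  solve Keq expr → x = 0.7148; check Q = 1368
Then change container volume by factor 2 (V_new/V_old).
Step 2:
                  B         X
  I         0.04779    0.5972
  C         0.02768 -0.009226
  E         0.07547    0.5879
  solve Keq expr → x = -0.009226; check Q = 1368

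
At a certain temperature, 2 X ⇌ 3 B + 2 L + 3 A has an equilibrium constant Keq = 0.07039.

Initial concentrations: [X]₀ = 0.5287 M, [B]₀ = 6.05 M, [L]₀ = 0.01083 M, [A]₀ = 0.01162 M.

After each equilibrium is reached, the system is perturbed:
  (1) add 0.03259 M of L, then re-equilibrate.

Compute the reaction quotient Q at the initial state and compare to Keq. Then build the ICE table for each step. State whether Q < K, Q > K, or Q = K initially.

Q₀ = 1.4579e-07 vs Keq = 0.07039 ⇒ Q<K, forward
Step 1:
                    X           B           L           A
  init         0.5287        6.05     0.01083     0.01162
  Δ           -0.1009      0.1513      0.1009      0.1513
  eq           0.4278       6.201      0.1117       0.163
  solve Keq expr → x = 0.05045; check Q = 0.07039
Then add 0.03259 M of L.
Step 2:
                    X           B           L           A
  init         0.4278       6.201      0.1443       0.163
  Δ            0.0105    -0.01574     -0.0105    -0.01574
  eq           0.4383       6.186      0.1338      0.1472
  solve Keq expr → x = -0.005248; check Q = 0.07039

Q₀ = 1.4579e-07; Q < K (proceeds forward)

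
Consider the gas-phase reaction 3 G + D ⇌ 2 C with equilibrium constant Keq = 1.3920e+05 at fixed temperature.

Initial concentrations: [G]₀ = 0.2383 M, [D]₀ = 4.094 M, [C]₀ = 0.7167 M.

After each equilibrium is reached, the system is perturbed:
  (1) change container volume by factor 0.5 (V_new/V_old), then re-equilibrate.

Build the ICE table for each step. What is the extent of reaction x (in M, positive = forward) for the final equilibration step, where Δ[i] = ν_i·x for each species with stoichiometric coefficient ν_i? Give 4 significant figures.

x = 0.002715 M

Q₀ = 9.272 vs Keq = 1.3920e+05 ⇒ Q<K, forward
Step 1:
                  G         D         C
  Initial    0.2383     4.094    0.7167
  Change    -0.2273  -0.07575    0.1515
  Equil     0.01105     4.018    0.8682
  solve Keq expr → x = 0.07575; check Q = 1.3920e+05
Then change container volume by factor 0.5 (V_new/V_old).
Step 2:
                  G         D         C
  Initial   0.02209     8.036     1.736
  Change  -0.008144 -0.002715  0.005429
  Equil     0.01395     8.034     1.742
  solve Keq expr → x = 0.002715; check Q = 1.3920e+05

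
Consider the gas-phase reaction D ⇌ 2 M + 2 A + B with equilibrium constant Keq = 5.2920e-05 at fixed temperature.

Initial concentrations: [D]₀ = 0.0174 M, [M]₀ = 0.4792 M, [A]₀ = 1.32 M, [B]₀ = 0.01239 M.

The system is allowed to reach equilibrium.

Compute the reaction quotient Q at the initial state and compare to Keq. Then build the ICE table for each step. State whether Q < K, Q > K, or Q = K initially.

Q₀ = 0.2849 vs Keq = 5.2920e-05 ⇒ Q>K, reverse
Step 1:
                   D          M          A          B
  I           0.0174     0.4792       1.32    0.01239
  C          0.01239   -0.02477   -0.02477   -0.01239
  E          0.02979     0.4544      1.295 4.5499e-06
  solve Keq expr → x = -0.01239; check Q = 5.2920e-05

Q₀ = 0.2849; Q > K (proceeds reverse)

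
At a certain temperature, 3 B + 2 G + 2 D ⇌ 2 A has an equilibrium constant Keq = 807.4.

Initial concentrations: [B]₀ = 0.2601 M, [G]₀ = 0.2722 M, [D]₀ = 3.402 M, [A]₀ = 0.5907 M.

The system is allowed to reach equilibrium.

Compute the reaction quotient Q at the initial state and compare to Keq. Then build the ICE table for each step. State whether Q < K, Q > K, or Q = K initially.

Q₀ = 23.12 vs Keq = 807.4 ⇒ Q<K, forward
Step 1:
                   B          G          D          A
  init        0.2601     0.2722      3.402     0.5907
  Δ          -0.1413   -0.09421   -0.09421    0.09421
  eq          0.1188      0.178      3.308     0.6849
  solve Keq expr → x = 0.0471; check Q = 807.4

Q₀ = 23.12; Q < K (proceeds forward)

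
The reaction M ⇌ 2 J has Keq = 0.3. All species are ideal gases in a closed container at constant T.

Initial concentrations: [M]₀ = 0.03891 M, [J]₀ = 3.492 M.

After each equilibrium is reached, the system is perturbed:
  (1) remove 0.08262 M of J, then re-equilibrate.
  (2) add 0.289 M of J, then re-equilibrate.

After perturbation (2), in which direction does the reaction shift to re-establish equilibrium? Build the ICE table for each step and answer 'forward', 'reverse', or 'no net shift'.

Q₀ = 313.4 vs Keq = 0.3 ⇒ Q>K, reverse
Step 1:
                  M         J
  Initial   0.03891     3.492
  Change      1.416    -2.831
  Equil       1.455    0.6606
  solve Keq expr → x = -1.416; check Q = 0.3
Then remove 0.08262 M of J.
Step 2:
                  M         J
  Initial     1.455     0.578
  Change   -0.03707   0.07415
  Equil       1.418    0.6521
  solve Keq expr → x = 0.03707; check Q = 0.3
Then add 0.289 M of J.
Step 3:
                  M         J
  Initial     1.418    0.9411
  Change     0.1299   -0.2598
  Equil       1.547    0.6813
  solve Keq expr → x = -0.1299; check Q = 0.3

Direction: reverse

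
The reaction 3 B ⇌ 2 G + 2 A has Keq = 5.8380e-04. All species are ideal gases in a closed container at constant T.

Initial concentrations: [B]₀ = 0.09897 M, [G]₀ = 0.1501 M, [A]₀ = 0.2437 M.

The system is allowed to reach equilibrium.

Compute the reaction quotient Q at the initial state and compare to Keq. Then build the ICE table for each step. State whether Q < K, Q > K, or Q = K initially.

Q₀ = 1.38 vs Keq = 5.8380e-04 ⇒ Q>K, reverse
Step 1:
                   B          G          A
  I          0.09897     0.1501     0.2437
  C           0.1813    -0.1209    -0.1209
  E           0.2803     0.0292     0.1228
  solve Keq expr → x = -0.06045; check Q = 5.8380e-04

Q₀ = 1.38; Q > K (proceeds reverse)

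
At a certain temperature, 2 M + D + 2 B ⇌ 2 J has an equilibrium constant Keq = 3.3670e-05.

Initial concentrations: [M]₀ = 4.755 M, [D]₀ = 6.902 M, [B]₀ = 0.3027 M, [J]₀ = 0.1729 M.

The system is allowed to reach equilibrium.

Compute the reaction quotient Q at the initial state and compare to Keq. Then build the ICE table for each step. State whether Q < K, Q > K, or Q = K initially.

Q₀ = 0.002091 vs Keq = 3.3670e-05 ⇒ Q>K, reverse
Step 1:
                   M          D          B          J
  I            4.755      6.902     0.3027     0.1729
  C           0.1397    0.06986     0.1397    -0.1397
  E            4.895      6.972     0.4424    0.03318
  solve Keq expr → x = -0.06986; check Q = 3.3670e-05

Q₀ = 0.002091; Q > K (proceeds reverse)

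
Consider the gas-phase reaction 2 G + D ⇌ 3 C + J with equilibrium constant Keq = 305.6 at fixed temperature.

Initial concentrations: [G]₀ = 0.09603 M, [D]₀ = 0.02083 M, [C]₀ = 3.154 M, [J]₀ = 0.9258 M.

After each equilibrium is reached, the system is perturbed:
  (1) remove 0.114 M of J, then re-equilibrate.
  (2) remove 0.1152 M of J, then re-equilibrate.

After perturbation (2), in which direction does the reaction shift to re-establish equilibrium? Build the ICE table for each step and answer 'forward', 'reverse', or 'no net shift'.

Direction: forward

Q₀ = 1.5122e+05 vs Keq = 305.6 ⇒ Q>K, reverse
Step 1:
                    G           D           C           J
  I           0.09603     0.02083       3.154      0.9258
  C            0.3646      0.1823     -0.5469     -0.1823
  E            0.4607      0.2031       2.607      0.7435
  solve Keq expr → x = -0.1823; check Q = 305.6
Then remove 0.114 M of J.
Step 2:
                    G           D           C           J
  I            0.4607      0.2031       2.607      0.6295
  C          -0.01761   -0.008807     0.02642    0.008807
  E             0.443      0.1943       2.633      0.6383
  solve Keq expr → x = 0.008807; check Q = 305.6
Then remove 0.1152 M of J.
Step 3:
                    G           D           C           J
  I             0.443      0.1943       2.633      0.5231
  C          -0.02009    -0.01005     0.03014     0.01005
  E             0.423      0.1843       2.664      0.5331
  solve Keq expr → x = 0.01005; check Q = 305.6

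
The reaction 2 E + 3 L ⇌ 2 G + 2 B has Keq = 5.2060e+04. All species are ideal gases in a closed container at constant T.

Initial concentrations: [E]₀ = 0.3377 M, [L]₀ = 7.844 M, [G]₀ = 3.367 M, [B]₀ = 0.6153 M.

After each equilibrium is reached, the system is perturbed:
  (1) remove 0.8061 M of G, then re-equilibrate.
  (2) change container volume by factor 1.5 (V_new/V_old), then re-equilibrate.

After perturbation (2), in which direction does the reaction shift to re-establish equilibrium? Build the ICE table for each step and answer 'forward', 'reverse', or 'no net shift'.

Direction: reverse

Q₀ = 0.07798 vs Keq = 5.2060e+04 ⇒ Q<K, forward
Step 1:
                    E           L           G           B
  init         0.3377       7.844       3.367      0.6153
  Δ           -0.3369     -0.5054      0.3369      0.3369
  eq       7.7755e-04       7.339       3.704      0.9522
  solve Keq expr → x = 0.1685; check Q = 5.2060e+04
Then remove 0.8061 M of G.
Step 2:
                    E           L           G           B
  init     7.7755e-04       7.339       2.898      0.9522
  Δ       -1.6905e-04 -2.5357e-04  1.6905e-04  1.6905e-04
  eq       6.0850e-04       7.338       2.898      0.9524
  solve Keq expr → x = 8.4523e-05; check Q = 5.2060e+04
Then change container volume by factor 1.5 (V_new/V_old).
Step 3:
                    E           L           G           B
  init     4.0567e-04       4.892       1.932      0.6349
  Δ        9.1056e-05  1.3658e-04 -9.1056e-05 -9.1056e-05
  eq       4.9672e-04       4.892       1.932      0.6348
  solve Keq expr → x = -4.5528e-05; check Q = 5.2060e+04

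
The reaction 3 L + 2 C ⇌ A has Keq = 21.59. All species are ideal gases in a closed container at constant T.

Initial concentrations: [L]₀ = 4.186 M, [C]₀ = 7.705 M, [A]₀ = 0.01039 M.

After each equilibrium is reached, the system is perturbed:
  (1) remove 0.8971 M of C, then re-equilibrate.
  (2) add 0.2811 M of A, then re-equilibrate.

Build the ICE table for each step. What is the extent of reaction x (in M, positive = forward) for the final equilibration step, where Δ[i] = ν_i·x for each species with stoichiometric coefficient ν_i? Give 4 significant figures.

Q₀ = 2.3860e-06 vs Keq = 21.59 ⇒ Q<K, forward
Step 1:
                    L           C           A
  Initial       4.186       7.705     0.01039
  Change        -4.05        -2.7        1.35
  Equil         0.136       5.005        1.36
  solve Keq expr → x = 1.35; check Q = 21.59
Then remove 0.8971 M of C.
Step 2:
                    L           C           A
  Initial       0.136       4.108        1.36
  Change      0.01859      0.0124   -0.006198
  Equil        0.1546        4.12       1.354
  solve Keq expr → x = -0.006198; check Q = 21.59
Then add 0.2811 M of A.
Step 3:
                    L           C           A
  Initial      0.1546        4.12       1.635
  Change      0.00975      0.0065    -0.00325
  Equil        0.1643       4.127       1.632
  solve Keq expr → x = -0.00325; check Q = 21.59

x = -0.00325 M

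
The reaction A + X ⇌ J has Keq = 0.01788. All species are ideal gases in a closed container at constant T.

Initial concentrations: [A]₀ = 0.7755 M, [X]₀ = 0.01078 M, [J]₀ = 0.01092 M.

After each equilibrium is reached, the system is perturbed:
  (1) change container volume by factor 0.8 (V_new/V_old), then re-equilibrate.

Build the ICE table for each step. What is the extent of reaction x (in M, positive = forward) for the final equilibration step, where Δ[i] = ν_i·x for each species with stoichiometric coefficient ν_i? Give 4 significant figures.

Q₀ = 1.306 vs Keq = 0.01788 ⇒ Q>K, reverse
Step 1:
                   A          X          J
  init        0.7755    0.01078    0.01092
  Δ          0.01062    0.01062   -0.01062
  eq          0.7861     0.0214 3.0078e-04
  solve Keq expr → x = -0.01062; check Q = 0.01788
Then change container volume by factor 0.8 (V_new/V_old).
Step 2:
                   A          X          J
  init        0.9826    0.02675 3.7598e-04
  Δ       -9.2329e-05 -9.2329e-05 9.2329e-05
  eq          0.9826    0.02666 4.6831e-04
  solve Keq expr → x = 9.2329e-05; check Q = 0.01788

x = 9.2329e-05 M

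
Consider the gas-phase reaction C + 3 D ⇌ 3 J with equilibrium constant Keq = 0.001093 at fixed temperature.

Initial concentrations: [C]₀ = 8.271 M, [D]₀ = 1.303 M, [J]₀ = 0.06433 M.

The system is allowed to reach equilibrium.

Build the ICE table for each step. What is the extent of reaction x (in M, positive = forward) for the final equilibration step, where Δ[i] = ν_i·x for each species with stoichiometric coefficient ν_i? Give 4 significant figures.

Q₀ = 1.4550e-05 vs Keq = 0.001093 ⇒ Q<K, forward
Step 1:
                  C         D         J
  Initial     8.271     1.303   0.06433
  Change   -0.05698    -0.171     0.171
  Equil       8.214     1.132    0.2353
  solve Keq expr → x = 0.05698; check Q = 0.001093

x = 0.05698 M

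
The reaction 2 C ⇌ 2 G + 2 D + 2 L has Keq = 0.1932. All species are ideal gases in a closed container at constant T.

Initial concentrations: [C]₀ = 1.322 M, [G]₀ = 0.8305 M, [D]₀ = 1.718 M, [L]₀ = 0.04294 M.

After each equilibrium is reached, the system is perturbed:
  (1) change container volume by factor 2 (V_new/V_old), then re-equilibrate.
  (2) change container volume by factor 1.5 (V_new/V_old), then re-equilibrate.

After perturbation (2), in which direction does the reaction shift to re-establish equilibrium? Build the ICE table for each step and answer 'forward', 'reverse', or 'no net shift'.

Direction: forward

Q₀ = 0.002148 vs Keq = 0.1932 ⇒ Q<K, forward
Step 1:
                    C           G           D           L
  init          1.322      0.8305       1.718     0.04294
  Δ           -0.2041      0.2041      0.2041      0.2041
  eq            1.118       1.035       1.922      0.2471
  solve Keq expr → x = 0.1021; check Q = 0.1932
Then change container volume by factor 2 (V_new/V_old).
Step 2:
                    C           G           D           L
  init         0.5589      0.5173      0.9611      0.1235
  Δ           -0.1359      0.1359      0.1359      0.1359
  eq            0.423      0.6532       1.097      0.2595
  solve Keq expr → x = 0.06796; check Q = 0.1932
Then change container volume by factor 1.5 (V_new/V_old).
Step 3:
                    C           G           D           L
  init          0.282      0.4355      0.7313       0.173
  Δ          -0.06547     0.06547     0.06547     0.06547
  eq           0.2165       0.501      0.7968      0.2384
  solve Keq expr → x = 0.03273; check Q = 0.1932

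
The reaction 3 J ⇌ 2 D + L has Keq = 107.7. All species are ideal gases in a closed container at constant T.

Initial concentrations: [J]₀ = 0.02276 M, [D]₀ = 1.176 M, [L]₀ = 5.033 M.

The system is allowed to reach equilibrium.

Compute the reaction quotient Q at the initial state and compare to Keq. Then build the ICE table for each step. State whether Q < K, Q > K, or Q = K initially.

Q₀ = 5.9037e+05 vs Keq = 107.7 ⇒ Q>K, reverse
Step 1:
                   J          D          L
  init       0.02276      1.176      5.033
  Δ           0.3251    -0.2167    -0.1084
  eq          0.3478     0.9593      4.925
  solve Keq expr → x = -0.1084; check Q = 107.7

Q₀ = 5.9037e+05; Q > K (proceeds reverse)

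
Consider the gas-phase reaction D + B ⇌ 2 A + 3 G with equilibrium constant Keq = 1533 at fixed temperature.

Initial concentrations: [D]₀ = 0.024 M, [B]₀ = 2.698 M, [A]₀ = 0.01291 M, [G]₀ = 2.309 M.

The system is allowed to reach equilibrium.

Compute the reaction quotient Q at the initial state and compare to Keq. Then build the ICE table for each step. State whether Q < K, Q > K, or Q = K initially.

Q₀ = 0.03169 vs Keq = 1533 ⇒ Q<K, forward
Step 1:
                    D           B           A           G
  Initial       0.024       2.698     0.01291       2.309
  Change     -0.02399    -0.02399     0.04798     0.07196
  Equil    1.2206e-05       2.674     0.06089       2.381
  solve Keq expr → x = 0.02399; check Q = 1533

Q₀ = 0.03169; Q < K (proceeds forward)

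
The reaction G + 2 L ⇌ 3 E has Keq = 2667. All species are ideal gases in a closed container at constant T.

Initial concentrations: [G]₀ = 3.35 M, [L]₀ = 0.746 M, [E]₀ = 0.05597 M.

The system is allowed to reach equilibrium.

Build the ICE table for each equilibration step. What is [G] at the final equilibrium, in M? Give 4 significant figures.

Q₀ = 9.4047e-05 vs Keq = 2667 ⇒ Q<K, forward
Step 1:
                   G          L          E
  init          3.35      0.746    0.05597
  Δ          -0.3661    -0.7321      1.098
  eq           2.984     0.0139      1.154
  solve Keq expr → x = 0.3661; check Q = 2667

[G]_eq = 2.984 M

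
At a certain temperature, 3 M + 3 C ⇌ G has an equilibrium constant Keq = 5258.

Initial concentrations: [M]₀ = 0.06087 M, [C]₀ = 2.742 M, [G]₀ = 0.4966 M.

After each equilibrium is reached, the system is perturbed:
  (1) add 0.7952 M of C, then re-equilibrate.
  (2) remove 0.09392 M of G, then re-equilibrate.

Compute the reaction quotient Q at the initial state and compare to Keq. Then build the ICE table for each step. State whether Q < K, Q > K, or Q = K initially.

Q₀ = 106.8; Q < K (proceeds forward)

Q₀ = 106.8 vs Keq = 5258 ⇒ Q<K, forward
Step 1:
                    M           C           G
  init        0.06087       2.742      0.4966
  Δ          -0.04383    -0.04383     0.01461
  eq          0.01704       2.698      0.5112
  solve Keq expr → x = 0.01461; check Q = 5258
Then add 0.7952 M of C.
Step 2:
                    M           C           G
  init        0.01704       3.493      0.5112
  Δ         -0.003854   -0.003854    0.001285
  eq          0.01319        3.49      0.5125
  solve Keq expr → x = 0.001285; check Q = 5258
Then remove 0.09392 M of G.
Step 3:
                    M           C           G
  init        0.01319        3.49      0.4186
  Δ       -8.5475e-04 -8.5475e-04  2.8492e-04
  eq          0.01233       3.489      0.4189
  solve Keq expr → x = 2.8492e-04; check Q = 5258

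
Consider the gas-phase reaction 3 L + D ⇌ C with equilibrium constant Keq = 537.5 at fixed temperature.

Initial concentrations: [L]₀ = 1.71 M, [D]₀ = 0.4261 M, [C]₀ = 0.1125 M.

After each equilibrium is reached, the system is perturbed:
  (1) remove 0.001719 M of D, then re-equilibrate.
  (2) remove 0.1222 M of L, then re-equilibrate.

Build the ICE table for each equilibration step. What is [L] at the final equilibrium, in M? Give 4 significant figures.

[L]_eq = 0.3712 M

Q₀ = 0.0528 vs Keq = 537.5 ⇒ Q<K, forward
Step 1:
                   L          D          C
  I             1.71     0.4261     0.1125
  C           -1.248    -0.4161     0.4161
  E           0.4617   0.009994     0.5286
  solve Keq expr → x = 0.4161; check Q = 537.5
Then remove 0.001719 M of D.
Step 2:
                   L          D          C
  I           0.4617   0.008275     0.5286
  C         0.004263   0.001421  -0.001421
  E           0.4659   0.009696     0.5272
  solve Keq expr → x = -0.001421; check Q = 537.5
Then remove 0.1222 M of L.
Step 3:
                   L          D          C
  I           0.3437   0.009696     0.5272
  C          0.02745   0.009149  -0.009149
  E           0.3712    0.01884      0.518
  solve Keq expr → x = -0.009149; check Q = 537.5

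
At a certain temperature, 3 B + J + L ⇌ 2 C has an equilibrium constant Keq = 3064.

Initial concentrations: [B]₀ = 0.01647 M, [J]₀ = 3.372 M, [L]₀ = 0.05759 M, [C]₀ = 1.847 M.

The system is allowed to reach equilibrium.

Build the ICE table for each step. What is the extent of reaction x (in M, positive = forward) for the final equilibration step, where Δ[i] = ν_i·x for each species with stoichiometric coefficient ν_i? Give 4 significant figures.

x = -0.04241 M

Q₀ = 3.9320e+06 vs Keq = 3064 ⇒ Q>K, reverse
Step 1:
                   B          J          L          C
  init       0.01647      3.372    0.05759      1.847
  Δ           0.1272    0.04241    0.04241   -0.08483
  eq          0.1437      3.414        0.1      1.762
  solve Keq expr → x = -0.04241; check Q = 3064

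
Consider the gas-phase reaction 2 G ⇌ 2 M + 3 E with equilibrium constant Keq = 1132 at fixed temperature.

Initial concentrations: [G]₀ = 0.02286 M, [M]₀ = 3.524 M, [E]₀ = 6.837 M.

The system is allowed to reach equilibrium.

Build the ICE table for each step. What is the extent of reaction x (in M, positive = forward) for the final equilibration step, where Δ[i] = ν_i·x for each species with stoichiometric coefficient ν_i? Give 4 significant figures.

x = -0.4723 M

Q₀ = 7.5948e+06 vs Keq = 1132 ⇒ Q>K, reverse
Step 1:
                   G          M          E
  Initial    0.02286      3.524      6.837
  Change      0.9446    -0.9446     -1.417
  Equil       0.9674      2.579       5.42
  solve Keq expr → x = -0.4723; check Q = 1132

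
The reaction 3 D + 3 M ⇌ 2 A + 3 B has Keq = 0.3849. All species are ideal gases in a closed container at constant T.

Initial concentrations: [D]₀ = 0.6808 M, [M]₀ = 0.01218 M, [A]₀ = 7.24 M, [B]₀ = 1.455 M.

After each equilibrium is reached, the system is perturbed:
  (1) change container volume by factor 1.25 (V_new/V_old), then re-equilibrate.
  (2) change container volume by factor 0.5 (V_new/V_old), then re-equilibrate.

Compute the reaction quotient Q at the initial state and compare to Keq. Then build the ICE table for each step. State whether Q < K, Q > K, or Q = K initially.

Q₀ = 2.8318e+08 vs Keq = 0.3849 ⇒ Q>K, reverse
Step 1:
                    D           M           A           B
  init         0.6808     0.01218        7.24       1.455
  Δ             1.064       1.064     -0.7094      -1.064
  eq            1.745       1.076       6.531       0.391
  solve Keq expr → x = -0.3547; check Q = 0.3849
Then change container volume by factor 1.25 (V_new/V_old).
Step 2:
                    D           M           A           B
  init          1.396       0.861       5.225      0.3128
  Δ           0.01424     0.01424   -0.009495    -0.01424
  eq             1.41      0.8752       5.215      0.2985
  solve Keq expr → x = -0.004748; check Q = 0.3849
Then change container volume by factor 0.5 (V_new/V_old).
Step 3:
                    D           M           A           B
  init           2.82        1.75       10.43      0.5971
  Δ          -0.09065    -0.09065     0.06043     0.09065
  eq             2.73        1.66       10.49      0.6877
  solve Keq expr → x = 0.03022; check Q = 0.3849

Q₀ = 2.8318e+08; Q > K (proceeds reverse)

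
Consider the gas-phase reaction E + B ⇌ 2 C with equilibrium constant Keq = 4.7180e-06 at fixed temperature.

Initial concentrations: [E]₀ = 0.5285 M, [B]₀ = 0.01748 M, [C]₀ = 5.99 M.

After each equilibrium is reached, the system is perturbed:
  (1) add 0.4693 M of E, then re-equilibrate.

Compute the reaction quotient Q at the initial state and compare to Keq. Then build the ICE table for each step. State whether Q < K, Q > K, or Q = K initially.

Q₀ = 3884 vs Keq = 4.7180e-06 ⇒ Q>K, reverse
Step 1:
                  E         B         C
  Initial    0.5285   0.01748      5.99
  Change      2.991     2.991    -5.983
  Equil        3.52     3.009  0.007069
  solve Keq expr → x = -2.991; check Q = 4.7180e-06
Then add 0.4693 M of E.
Step 2:
                  E         B         C
  Initial     3.989     3.009  0.007069
  Change  -2.2800e-04 -2.2800e-04 4.5600e-04
  Equil       3.989     3.009  0.007525
  solve Keq expr → x = 2.2800e-04; check Q = 4.7180e-06

Q₀ = 3884; Q > K (proceeds reverse)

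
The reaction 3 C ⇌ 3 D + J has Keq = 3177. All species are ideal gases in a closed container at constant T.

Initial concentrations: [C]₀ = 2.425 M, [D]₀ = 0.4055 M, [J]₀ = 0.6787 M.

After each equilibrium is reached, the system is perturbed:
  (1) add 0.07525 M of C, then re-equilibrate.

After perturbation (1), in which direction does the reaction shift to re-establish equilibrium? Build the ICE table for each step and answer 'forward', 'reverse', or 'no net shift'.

Direction: forward

Q₀ = 0.003173 vs Keq = 3177 ⇒ Q<K, forward
Step 1:
                   C          D          J
  init         2.425     0.4055     0.6787
  Δ           -2.224      2.224     0.7413
  eq           0.201      2.629       1.42
  solve Keq expr → x = 0.7413; check Q = 3177
Then add 0.07525 M of C.
Step 2:
                   C          D          J
  init        0.2763      2.629       1.42
  Δ         -0.06888    0.06888    0.02296
  eq          0.2074      2.698      1.443
  solve Keq expr → x = 0.02296; check Q = 3177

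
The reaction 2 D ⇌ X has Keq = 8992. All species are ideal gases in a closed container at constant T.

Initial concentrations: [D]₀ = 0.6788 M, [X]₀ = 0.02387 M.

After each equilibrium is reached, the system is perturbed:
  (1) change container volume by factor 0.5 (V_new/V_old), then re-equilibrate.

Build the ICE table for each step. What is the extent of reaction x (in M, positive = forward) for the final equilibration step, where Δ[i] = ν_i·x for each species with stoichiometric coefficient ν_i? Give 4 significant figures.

x = 0.001848 M

Q₀ = 0.0518 vs Keq = 8992 ⇒ Q<K, forward
Step 1:
                   D          X
  init        0.6788    0.02387
  Δ          -0.6725     0.3362
  eq        0.006328     0.3601
  solve Keq expr → x = 0.3362; check Q = 8992
Then change container volume by factor 0.5 (V_new/V_old).
Step 2:
                   D          X
  init       0.01266     0.7202
  Δ        -0.003696   0.001848
  eq        0.008961     0.7221
  solve Keq expr → x = 0.001848; check Q = 8992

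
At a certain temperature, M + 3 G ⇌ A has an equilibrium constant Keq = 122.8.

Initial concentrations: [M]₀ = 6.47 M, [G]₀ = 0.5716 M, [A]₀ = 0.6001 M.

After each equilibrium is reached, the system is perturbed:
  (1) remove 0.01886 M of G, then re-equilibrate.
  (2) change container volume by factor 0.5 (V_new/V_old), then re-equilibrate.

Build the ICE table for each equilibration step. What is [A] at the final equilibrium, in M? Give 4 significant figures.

Q₀ = 0.4966 vs Keq = 122.8 ⇒ Q<K, forward
Step 1:
                  M         G         A
  Initial      6.47    0.5716    0.6001
  Change    -0.1575   -0.4724    0.1575
  Equil       6.313   0.09924    0.7576
  solve Keq expr → x = 0.1575; check Q = 122.8
Then remove 0.01886 M of G.
Step 2:
                  M         G         A
  Initial     6.313   0.08038    0.7576
  Change   0.006186   0.01856 -0.006186
  Equil       6.319   0.09893    0.7514
  solve Keq expr → x = -0.006186; check Q = 122.8
Then change container volume by factor 0.5 (V_new/V_old).
Step 3:
                  M         G         A
  Initial     12.64    0.1979     1.503
  Change   -0.03271  -0.09813   0.03271
  Equil        12.6   0.09973     1.535
  solve Keq expr → x = 0.03271; check Q = 122.8

[A]_eq = 1.535 M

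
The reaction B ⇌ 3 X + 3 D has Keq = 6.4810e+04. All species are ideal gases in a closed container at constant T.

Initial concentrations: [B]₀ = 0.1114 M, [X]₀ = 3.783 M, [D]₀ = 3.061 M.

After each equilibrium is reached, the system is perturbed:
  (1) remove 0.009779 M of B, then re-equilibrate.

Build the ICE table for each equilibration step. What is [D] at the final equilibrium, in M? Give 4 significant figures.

[D]_eq = 3.264 M

Q₀ = 1.3938e+04 vs Keq = 6.4810e+04 ⇒ Q<K, forward
Step 1:
                   B          X          D
  I           0.1114      3.783      3.061
  C         -0.07598     0.2279     0.2279
  E          0.03542      4.011      3.289
  solve Keq expr → x = 0.07598; check Q = 6.4810e+04
Then remove 0.009779 M of B.
Step 2:
                   B          X          D
  I          0.02564      4.011      3.289
  C         0.008334     -0.025     -0.025
  E          0.03398      3.986      3.264
  solve Keq expr → x = -0.008334; check Q = 6.4810e+04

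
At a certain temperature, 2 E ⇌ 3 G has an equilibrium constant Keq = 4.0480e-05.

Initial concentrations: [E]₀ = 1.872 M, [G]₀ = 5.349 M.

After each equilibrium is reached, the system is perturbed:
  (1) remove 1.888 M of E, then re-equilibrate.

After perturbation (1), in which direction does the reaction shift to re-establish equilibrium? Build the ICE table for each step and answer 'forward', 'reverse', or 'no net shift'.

Direction: reverse

Q₀ = 43.67 vs Keq = 4.0480e-05 ⇒ Q>K, reverse
Step 1:
                    E           G
  Initial       1.872       5.349
  Change        3.496      -5.244
  Equil         5.368      0.1053
  solve Keq expr → x = -1.748; check Q = 4.0480e-05
Then remove 1.888 M of E.
Step 2:
                    E           G
  Initial        3.48      0.1053
  Change      0.01744    -0.02615
  Equil         3.497     0.07911
  solve Keq expr → x = -0.008718; check Q = 4.0480e-05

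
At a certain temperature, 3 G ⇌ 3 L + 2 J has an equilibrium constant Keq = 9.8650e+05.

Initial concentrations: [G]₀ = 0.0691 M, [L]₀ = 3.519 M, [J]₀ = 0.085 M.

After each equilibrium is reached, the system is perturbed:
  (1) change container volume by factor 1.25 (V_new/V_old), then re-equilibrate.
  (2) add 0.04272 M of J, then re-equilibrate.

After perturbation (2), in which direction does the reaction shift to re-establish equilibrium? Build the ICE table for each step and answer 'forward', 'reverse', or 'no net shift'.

Q₀ = 954.2 vs Keq = 9.8650e+05 ⇒ Q<K, forward
Step 1:
                    G           L           J
  I            0.0691       3.519       0.085
  C          -0.06011     0.06011     0.04007
  E          0.008992       3.579      0.1251
  solve Keq expr → x = 0.02004; check Q = 9.8650e+05
Then change container volume by factor 1.25 (V_new/V_old).
Step 2:
                    G           L           J
  I          0.007193       2.863      0.1001
  C       -9.6567e-04  9.6567e-04  6.4378e-04
  E          0.006228       2.864      0.1007
  solve Keq expr → x = 3.2189e-04; check Q = 9.8650e+05
Then add 0.04272 M of J.
Step 3:
                    G           L           J
  I          0.006228       2.864      0.1434
  C          0.001612   -0.001612   -0.001075
  E           0.00784       2.863      0.1423
  solve Keq expr → x = -5.3729e-04; check Q = 9.8650e+05

Direction: reverse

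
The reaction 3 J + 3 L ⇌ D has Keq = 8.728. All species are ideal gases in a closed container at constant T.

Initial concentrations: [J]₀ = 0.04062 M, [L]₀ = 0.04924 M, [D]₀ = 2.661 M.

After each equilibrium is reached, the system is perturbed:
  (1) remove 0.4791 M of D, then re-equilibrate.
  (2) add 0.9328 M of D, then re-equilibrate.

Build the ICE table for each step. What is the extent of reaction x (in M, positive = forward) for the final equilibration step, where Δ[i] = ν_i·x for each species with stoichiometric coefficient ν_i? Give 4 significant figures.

x = -0.01728 M

Q₀ = 3.3256e+08 vs Keq = 8.728 ⇒ Q>K, reverse
Step 1:
                   J          L          D
  init       0.04062    0.04924      2.661
  Δ           0.7619     0.7619     -0.254
  eq          0.8025     0.8111      2.407
  solve Keq expr → x = -0.254; check Q = 8.728
Then remove 0.4791 M of D.
Step 2:
                   J          L          D
  init        0.8025     0.8111      1.928
  Δ         -0.02866   -0.02866   0.009553
  eq          0.7738     0.7825      1.937
  solve Keq expr → x = 0.009553; check Q = 8.728
Then add 0.9328 M of D.
Step 3:
                   J          L          D
  init        0.7738     0.7825       2.87
  Δ          0.05184    0.05184   -0.01728
  eq          0.8257     0.8343      2.853
  solve Keq expr → x = -0.01728; check Q = 8.728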